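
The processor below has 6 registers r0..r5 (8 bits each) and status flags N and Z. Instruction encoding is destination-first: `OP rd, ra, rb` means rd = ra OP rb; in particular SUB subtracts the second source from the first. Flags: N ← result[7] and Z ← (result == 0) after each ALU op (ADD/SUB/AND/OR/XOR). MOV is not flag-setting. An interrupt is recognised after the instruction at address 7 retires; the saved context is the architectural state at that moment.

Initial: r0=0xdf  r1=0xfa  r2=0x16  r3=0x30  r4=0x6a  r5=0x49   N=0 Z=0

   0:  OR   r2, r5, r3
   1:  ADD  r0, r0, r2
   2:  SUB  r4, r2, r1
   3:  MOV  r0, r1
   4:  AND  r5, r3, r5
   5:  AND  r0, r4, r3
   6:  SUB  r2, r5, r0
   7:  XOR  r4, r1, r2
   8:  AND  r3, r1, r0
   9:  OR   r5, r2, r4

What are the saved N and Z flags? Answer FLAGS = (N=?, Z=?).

FLAGS = (N=0, Z=0)

after  0: r0=0xdf r1=0xfa r2=0x79 r3=0x30 r4=0x6a r5=0x49  N=0 Z=0
after  1: r0=0x58 r1=0xfa r2=0x79 r3=0x30 r4=0x6a r5=0x49  N=0 Z=0
after  2: r0=0x58 r1=0xfa r2=0x79 r3=0x30 r4=0x7f r5=0x49  N=0 Z=0
after  3: r0=0xfa r1=0xfa r2=0x79 r3=0x30 r4=0x7f r5=0x49  N=0 Z=0
after  4: r0=0xfa r1=0xfa r2=0x79 r3=0x30 r4=0x7f r5=0x00  N=0 Z=1
after  5: r0=0x30 r1=0xfa r2=0x79 r3=0x30 r4=0x7f r5=0x00  N=0 Z=0
after  6: r0=0x30 r1=0xfa r2=0xd0 r3=0x30 r4=0x7f r5=0x00  N=1 Z=0
after  7: r0=0x30 r1=0xfa r2=0xd0 r3=0x30 r4=0x2a r5=0x00  N=0 Z=0
-- IRQ taken; context saved, return-PC = 8 --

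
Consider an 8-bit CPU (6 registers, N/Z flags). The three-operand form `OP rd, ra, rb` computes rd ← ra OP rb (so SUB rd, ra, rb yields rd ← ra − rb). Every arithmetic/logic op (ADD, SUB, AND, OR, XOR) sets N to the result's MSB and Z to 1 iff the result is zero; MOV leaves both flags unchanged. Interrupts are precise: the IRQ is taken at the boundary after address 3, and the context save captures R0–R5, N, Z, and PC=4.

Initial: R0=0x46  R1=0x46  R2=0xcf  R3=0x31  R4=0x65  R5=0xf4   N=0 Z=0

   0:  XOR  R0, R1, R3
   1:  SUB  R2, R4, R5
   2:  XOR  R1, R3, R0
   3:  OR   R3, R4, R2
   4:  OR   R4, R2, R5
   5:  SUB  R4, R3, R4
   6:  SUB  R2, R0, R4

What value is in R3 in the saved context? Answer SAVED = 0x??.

SAVED = 0x75

after  0: R0=0x77 R1=0x46 R2=0xcf R3=0x31 R4=0x65 R5=0xf4  N=0 Z=0
after  1: R0=0x77 R1=0x46 R2=0x71 R3=0x31 R4=0x65 R5=0xf4  N=0 Z=0
after  2: R0=0x77 R1=0x46 R2=0x71 R3=0x31 R4=0x65 R5=0xf4  N=0 Z=0
after  3: R0=0x77 R1=0x46 R2=0x71 R3=0x75 R4=0x65 R5=0xf4  N=0 Z=0
-- IRQ taken; context saved, return-PC = 4 --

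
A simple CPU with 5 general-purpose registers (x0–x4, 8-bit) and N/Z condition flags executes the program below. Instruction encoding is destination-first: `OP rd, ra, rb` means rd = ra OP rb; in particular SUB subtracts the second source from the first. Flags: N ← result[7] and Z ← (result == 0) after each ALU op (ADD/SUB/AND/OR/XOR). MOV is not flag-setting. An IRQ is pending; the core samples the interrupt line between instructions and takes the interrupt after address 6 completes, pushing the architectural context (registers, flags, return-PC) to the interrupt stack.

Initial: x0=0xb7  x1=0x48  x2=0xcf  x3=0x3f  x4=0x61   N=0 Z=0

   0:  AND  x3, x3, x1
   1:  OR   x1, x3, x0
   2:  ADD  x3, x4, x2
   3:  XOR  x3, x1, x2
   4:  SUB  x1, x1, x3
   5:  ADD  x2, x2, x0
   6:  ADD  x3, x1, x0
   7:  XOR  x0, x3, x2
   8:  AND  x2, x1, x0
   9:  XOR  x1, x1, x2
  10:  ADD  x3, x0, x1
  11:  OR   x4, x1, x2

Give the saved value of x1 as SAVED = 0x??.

SAVED = 0x4f

after  0: x0=0xb7 x1=0x48 x2=0xcf x3=0x08 x4=0x61  N=0 Z=0
after  1: x0=0xb7 x1=0xbf x2=0xcf x3=0x08 x4=0x61  N=1 Z=0
after  2: x0=0xb7 x1=0xbf x2=0xcf x3=0x30 x4=0x61  N=0 Z=0
after  3: x0=0xb7 x1=0xbf x2=0xcf x3=0x70 x4=0x61  N=0 Z=0
after  4: x0=0xb7 x1=0x4f x2=0xcf x3=0x70 x4=0x61  N=0 Z=0
after  5: x0=0xb7 x1=0x4f x2=0x86 x3=0x70 x4=0x61  N=1 Z=0
after  6: x0=0xb7 x1=0x4f x2=0x86 x3=0x06 x4=0x61  N=0 Z=0
-- IRQ taken; context saved, return-PC = 7 --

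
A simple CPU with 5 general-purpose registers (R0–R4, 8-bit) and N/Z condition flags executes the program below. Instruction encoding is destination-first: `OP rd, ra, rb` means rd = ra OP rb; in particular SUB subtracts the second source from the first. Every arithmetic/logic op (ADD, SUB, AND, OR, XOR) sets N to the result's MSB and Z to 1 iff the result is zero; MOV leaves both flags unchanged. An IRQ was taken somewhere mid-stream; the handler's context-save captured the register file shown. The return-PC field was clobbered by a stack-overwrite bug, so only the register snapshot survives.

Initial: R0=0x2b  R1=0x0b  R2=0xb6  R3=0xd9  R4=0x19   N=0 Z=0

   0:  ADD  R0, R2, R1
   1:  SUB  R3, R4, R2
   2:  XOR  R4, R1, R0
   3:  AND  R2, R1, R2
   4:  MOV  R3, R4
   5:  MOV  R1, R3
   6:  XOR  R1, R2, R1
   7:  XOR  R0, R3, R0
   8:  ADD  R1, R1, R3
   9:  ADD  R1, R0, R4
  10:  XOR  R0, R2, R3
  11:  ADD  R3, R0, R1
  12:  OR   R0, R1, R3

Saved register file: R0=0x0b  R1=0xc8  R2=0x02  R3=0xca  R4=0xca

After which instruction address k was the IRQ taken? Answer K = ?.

K = 7

after  0: R0=0xc1 R1=0x0b R2=0xb6 R3=0xd9 R4=0x19  N=1 Z=0
after  1: R0=0xc1 R1=0x0b R2=0xb6 R3=0x63 R4=0x19  N=0 Z=0
after  2: R0=0xc1 R1=0x0b R2=0xb6 R3=0x63 R4=0xca  N=1 Z=0
after  3: R0=0xc1 R1=0x0b R2=0x02 R3=0x63 R4=0xca  N=0 Z=0
after  4: R0=0xc1 R1=0x0b R2=0x02 R3=0xca R4=0xca  N=0 Z=0
after  5: R0=0xc1 R1=0xca R2=0x02 R3=0xca R4=0xca  N=0 Z=0
after  6: R0=0xc1 R1=0xc8 R2=0x02 R3=0xca R4=0xca  N=1 Z=0
after  7: R0=0x0b R1=0xc8 R2=0x02 R3=0xca R4=0xca  N=0 Z=0
-- IRQ taken; context saved, return-PC = 8 --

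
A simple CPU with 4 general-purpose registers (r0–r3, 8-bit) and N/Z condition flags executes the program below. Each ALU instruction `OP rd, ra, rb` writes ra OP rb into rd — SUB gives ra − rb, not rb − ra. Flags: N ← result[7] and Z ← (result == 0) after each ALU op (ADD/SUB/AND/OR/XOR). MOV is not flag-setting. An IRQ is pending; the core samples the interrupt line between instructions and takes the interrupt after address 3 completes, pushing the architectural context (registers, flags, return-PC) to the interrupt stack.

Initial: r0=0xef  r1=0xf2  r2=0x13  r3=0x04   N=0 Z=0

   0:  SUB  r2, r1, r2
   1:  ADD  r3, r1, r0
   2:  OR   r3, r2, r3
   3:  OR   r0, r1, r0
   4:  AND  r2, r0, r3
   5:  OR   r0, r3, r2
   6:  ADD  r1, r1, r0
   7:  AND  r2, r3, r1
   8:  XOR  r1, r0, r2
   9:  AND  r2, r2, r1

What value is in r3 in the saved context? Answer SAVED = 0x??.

SAVED = 0xff

after  0: r0=0xef r1=0xf2 r2=0xdf r3=0x04  N=1 Z=0
after  1: r0=0xef r1=0xf2 r2=0xdf r3=0xe1  N=1 Z=0
after  2: r0=0xef r1=0xf2 r2=0xdf r3=0xff  N=1 Z=0
after  3: r0=0xff r1=0xf2 r2=0xdf r3=0xff  N=1 Z=0
-- IRQ taken; context saved, return-PC = 4 --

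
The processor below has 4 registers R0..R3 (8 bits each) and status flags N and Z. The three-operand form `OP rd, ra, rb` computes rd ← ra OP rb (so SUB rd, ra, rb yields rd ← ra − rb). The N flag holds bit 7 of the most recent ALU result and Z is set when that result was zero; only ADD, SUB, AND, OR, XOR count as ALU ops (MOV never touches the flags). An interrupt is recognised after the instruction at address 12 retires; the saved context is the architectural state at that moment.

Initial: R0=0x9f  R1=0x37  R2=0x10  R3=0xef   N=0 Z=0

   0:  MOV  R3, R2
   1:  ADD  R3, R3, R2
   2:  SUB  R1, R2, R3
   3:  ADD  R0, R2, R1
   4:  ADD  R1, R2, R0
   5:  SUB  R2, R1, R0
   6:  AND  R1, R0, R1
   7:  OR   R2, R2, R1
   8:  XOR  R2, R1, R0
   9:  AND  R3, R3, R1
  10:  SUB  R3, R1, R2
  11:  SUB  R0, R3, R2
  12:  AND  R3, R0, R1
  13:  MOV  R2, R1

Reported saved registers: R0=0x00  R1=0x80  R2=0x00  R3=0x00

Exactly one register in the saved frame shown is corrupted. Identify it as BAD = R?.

BAD = R1

after  0: R0=0x9f R1=0x37 R2=0x10 R3=0x10  N=0 Z=0
after  1: R0=0x9f R1=0x37 R2=0x10 R3=0x20  N=0 Z=0
after  2: R0=0x9f R1=0xf0 R2=0x10 R3=0x20  N=1 Z=0
after  3: R0=0x00 R1=0xf0 R2=0x10 R3=0x20  N=0 Z=1
after  4: R0=0x00 R1=0x10 R2=0x10 R3=0x20  N=0 Z=0
after  5: R0=0x00 R1=0x10 R2=0x10 R3=0x20  N=0 Z=0
after  6: R0=0x00 R1=0x00 R2=0x10 R3=0x20  N=0 Z=1
after  7: R0=0x00 R1=0x00 R2=0x10 R3=0x20  N=0 Z=0
after  8: R0=0x00 R1=0x00 R2=0x00 R3=0x20  N=0 Z=1
after  9: R0=0x00 R1=0x00 R2=0x00 R3=0x00  N=0 Z=1
after 10: R0=0x00 R1=0x00 R2=0x00 R3=0x00  N=0 Z=1
after 11: R0=0x00 R1=0x00 R2=0x00 R3=0x00  N=0 Z=1
after 12: R0=0x00 R1=0x00 R2=0x00 R3=0x00  N=0 Z=1
-- IRQ taken; context saved, return-PC = 13 --
mismatch: R1: reported 0x80 vs actual 0x00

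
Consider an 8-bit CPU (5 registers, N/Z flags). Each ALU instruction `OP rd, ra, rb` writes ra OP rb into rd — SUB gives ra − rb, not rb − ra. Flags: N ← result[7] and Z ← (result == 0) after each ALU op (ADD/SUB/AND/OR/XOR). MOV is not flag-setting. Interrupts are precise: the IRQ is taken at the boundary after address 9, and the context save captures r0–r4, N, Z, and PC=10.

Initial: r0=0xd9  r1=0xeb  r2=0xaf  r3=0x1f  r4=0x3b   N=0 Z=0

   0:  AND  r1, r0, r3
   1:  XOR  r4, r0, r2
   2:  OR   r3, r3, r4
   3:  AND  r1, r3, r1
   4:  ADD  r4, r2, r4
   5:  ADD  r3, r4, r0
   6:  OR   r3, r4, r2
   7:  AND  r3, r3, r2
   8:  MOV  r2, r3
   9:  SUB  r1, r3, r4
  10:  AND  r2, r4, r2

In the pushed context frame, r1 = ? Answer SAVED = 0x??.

SAVED = 0x8a

after  0: r0=0xd9 r1=0x19 r2=0xaf r3=0x1f r4=0x3b  N=0 Z=0
after  1: r0=0xd9 r1=0x19 r2=0xaf r3=0x1f r4=0x76  N=0 Z=0
after  2: r0=0xd9 r1=0x19 r2=0xaf r3=0x7f r4=0x76  N=0 Z=0
after  3: r0=0xd9 r1=0x19 r2=0xaf r3=0x7f r4=0x76  N=0 Z=0
after  4: r0=0xd9 r1=0x19 r2=0xaf r3=0x7f r4=0x25  N=0 Z=0
after  5: r0=0xd9 r1=0x19 r2=0xaf r3=0xfe r4=0x25  N=1 Z=0
after  6: r0=0xd9 r1=0x19 r2=0xaf r3=0xaf r4=0x25  N=1 Z=0
after  7: r0=0xd9 r1=0x19 r2=0xaf r3=0xaf r4=0x25  N=1 Z=0
after  8: r0=0xd9 r1=0x19 r2=0xaf r3=0xaf r4=0x25  N=1 Z=0
after  9: r0=0xd9 r1=0x8a r2=0xaf r3=0xaf r4=0x25  N=1 Z=0
-- IRQ taken; context saved, return-PC = 10 --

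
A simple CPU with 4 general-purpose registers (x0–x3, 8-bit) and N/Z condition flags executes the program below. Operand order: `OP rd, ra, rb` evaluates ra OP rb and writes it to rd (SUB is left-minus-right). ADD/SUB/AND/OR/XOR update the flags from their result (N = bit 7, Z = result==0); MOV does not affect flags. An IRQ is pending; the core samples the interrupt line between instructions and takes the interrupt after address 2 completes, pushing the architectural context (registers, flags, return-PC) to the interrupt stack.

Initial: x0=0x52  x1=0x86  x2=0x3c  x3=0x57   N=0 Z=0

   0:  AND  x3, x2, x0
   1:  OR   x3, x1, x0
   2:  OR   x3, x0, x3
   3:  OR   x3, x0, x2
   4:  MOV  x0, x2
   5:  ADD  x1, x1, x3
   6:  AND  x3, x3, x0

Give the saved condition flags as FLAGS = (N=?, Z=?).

after  0: x0=0x52 x1=0x86 x2=0x3c x3=0x10  N=0 Z=0
after  1: x0=0x52 x1=0x86 x2=0x3c x3=0xd6  N=1 Z=0
after  2: x0=0x52 x1=0x86 x2=0x3c x3=0xd6  N=1 Z=0
-- IRQ taken; context saved, return-PC = 3 --

FLAGS = (N=1, Z=0)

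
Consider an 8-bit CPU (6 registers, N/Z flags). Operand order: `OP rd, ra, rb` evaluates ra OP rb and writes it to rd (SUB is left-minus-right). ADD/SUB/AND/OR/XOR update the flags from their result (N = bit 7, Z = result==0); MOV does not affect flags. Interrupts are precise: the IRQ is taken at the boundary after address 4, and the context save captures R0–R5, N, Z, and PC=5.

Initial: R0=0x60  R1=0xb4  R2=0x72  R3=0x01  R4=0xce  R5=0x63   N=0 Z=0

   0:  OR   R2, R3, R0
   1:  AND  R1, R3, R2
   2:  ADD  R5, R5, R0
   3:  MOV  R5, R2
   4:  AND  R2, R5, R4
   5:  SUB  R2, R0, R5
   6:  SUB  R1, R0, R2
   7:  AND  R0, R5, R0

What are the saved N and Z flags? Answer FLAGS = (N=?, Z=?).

FLAGS = (N=0, Z=0)

after  0: R0=0x60 R1=0xb4 R2=0x61 R3=0x01 R4=0xce R5=0x63  N=0 Z=0
after  1: R0=0x60 R1=0x01 R2=0x61 R3=0x01 R4=0xce R5=0x63  N=0 Z=0
after  2: R0=0x60 R1=0x01 R2=0x61 R3=0x01 R4=0xce R5=0xc3  N=1 Z=0
after  3: R0=0x60 R1=0x01 R2=0x61 R3=0x01 R4=0xce R5=0x61  N=1 Z=0
after  4: R0=0x60 R1=0x01 R2=0x40 R3=0x01 R4=0xce R5=0x61  N=0 Z=0
-- IRQ taken; context saved, return-PC = 5 --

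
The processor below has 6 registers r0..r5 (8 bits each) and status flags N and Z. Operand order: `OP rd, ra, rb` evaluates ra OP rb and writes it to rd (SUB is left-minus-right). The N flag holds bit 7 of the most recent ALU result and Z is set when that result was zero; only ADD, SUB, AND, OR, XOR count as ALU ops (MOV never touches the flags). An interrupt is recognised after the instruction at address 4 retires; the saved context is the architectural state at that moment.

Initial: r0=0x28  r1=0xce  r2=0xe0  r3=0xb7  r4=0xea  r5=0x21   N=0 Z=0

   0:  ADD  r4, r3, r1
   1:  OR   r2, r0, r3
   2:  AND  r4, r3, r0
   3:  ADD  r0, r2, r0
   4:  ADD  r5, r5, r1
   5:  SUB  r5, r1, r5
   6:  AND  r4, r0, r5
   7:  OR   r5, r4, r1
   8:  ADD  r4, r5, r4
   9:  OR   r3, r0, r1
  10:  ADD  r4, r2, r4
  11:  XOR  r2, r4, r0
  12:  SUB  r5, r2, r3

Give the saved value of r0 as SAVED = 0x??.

after  0: r0=0x28 r1=0xce r2=0xe0 r3=0xb7 r4=0x85 r5=0x21  N=1 Z=0
after  1: r0=0x28 r1=0xce r2=0xbf r3=0xb7 r4=0x85 r5=0x21  N=1 Z=0
after  2: r0=0x28 r1=0xce r2=0xbf r3=0xb7 r4=0x20 r5=0x21  N=0 Z=0
after  3: r0=0xe7 r1=0xce r2=0xbf r3=0xb7 r4=0x20 r5=0x21  N=1 Z=0
after  4: r0=0xe7 r1=0xce r2=0xbf r3=0xb7 r4=0x20 r5=0xef  N=1 Z=0
-- IRQ taken; context saved, return-PC = 5 --

SAVED = 0xe7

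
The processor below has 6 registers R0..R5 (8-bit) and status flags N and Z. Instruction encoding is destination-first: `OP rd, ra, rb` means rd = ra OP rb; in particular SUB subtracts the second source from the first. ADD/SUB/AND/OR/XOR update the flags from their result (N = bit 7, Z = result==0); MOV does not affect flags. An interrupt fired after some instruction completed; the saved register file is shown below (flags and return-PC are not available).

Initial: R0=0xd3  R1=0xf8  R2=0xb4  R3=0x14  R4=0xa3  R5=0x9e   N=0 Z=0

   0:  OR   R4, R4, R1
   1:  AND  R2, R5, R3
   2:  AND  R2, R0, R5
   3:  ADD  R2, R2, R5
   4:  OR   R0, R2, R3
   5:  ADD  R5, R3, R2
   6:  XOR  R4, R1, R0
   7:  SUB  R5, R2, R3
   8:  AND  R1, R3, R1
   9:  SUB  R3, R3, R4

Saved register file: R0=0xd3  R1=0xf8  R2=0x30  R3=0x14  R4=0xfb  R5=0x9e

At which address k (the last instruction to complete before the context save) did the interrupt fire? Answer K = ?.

after  0: R0=0xd3 R1=0xf8 R2=0xb4 R3=0x14 R4=0xfb R5=0x9e  N=1 Z=0
after  1: R0=0xd3 R1=0xf8 R2=0x14 R3=0x14 R4=0xfb R5=0x9e  N=0 Z=0
after  2: R0=0xd3 R1=0xf8 R2=0x92 R3=0x14 R4=0xfb R5=0x9e  N=1 Z=0
after  3: R0=0xd3 R1=0xf8 R2=0x30 R3=0x14 R4=0xfb R5=0x9e  N=0 Z=0
-- IRQ taken; context saved, return-PC = 4 --

K = 3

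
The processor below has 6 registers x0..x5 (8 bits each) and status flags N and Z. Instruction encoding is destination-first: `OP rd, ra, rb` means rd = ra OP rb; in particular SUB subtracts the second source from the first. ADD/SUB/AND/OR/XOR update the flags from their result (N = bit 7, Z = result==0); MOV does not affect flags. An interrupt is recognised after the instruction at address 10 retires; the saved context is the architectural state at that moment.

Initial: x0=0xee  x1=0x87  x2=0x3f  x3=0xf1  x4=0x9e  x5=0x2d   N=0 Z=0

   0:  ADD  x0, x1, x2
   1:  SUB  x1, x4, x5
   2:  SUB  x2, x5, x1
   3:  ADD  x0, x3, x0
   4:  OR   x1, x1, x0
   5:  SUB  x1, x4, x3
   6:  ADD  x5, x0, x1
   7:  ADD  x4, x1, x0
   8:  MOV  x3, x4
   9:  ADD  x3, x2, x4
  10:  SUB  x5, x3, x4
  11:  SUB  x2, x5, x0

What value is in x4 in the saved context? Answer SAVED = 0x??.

SAVED = 0x64

after  0: x0=0xc6 x1=0x87 x2=0x3f x3=0xf1 x4=0x9e x5=0x2d  N=1 Z=0
after  1: x0=0xc6 x1=0x71 x2=0x3f x3=0xf1 x4=0x9e x5=0x2d  N=0 Z=0
after  2: x0=0xc6 x1=0x71 x2=0xbc x3=0xf1 x4=0x9e x5=0x2d  N=1 Z=0
after  3: x0=0xb7 x1=0x71 x2=0xbc x3=0xf1 x4=0x9e x5=0x2d  N=1 Z=0
after  4: x0=0xb7 x1=0xf7 x2=0xbc x3=0xf1 x4=0x9e x5=0x2d  N=1 Z=0
after  5: x0=0xb7 x1=0xad x2=0xbc x3=0xf1 x4=0x9e x5=0x2d  N=1 Z=0
after  6: x0=0xb7 x1=0xad x2=0xbc x3=0xf1 x4=0x9e x5=0x64  N=0 Z=0
after  7: x0=0xb7 x1=0xad x2=0xbc x3=0xf1 x4=0x64 x5=0x64  N=0 Z=0
after  8: x0=0xb7 x1=0xad x2=0xbc x3=0x64 x4=0x64 x5=0x64  N=0 Z=0
after  9: x0=0xb7 x1=0xad x2=0xbc x3=0x20 x4=0x64 x5=0x64  N=0 Z=0
after 10: x0=0xb7 x1=0xad x2=0xbc x3=0x20 x4=0x64 x5=0xbc  N=1 Z=0
-- IRQ taken; context saved, return-PC = 11 --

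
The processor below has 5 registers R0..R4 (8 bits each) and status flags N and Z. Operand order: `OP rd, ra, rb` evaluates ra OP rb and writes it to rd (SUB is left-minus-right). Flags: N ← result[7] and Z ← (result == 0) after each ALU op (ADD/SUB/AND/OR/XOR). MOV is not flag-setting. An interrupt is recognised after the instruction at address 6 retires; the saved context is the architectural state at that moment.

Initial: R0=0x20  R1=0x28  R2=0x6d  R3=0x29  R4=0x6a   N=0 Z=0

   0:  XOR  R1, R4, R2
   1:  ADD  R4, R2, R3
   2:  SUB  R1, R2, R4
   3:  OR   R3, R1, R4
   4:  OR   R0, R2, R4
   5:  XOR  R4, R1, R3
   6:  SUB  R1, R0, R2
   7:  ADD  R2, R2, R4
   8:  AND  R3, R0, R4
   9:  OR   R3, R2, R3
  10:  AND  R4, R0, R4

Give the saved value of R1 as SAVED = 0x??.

SAVED = 0x92

after  0: R0=0x20 R1=0x07 R2=0x6d R3=0x29 R4=0x6a  N=0 Z=0
after  1: R0=0x20 R1=0x07 R2=0x6d R3=0x29 R4=0x96  N=1 Z=0
after  2: R0=0x20 R1=0xd7 R2=0x6d R3=0x29 R4=0x96  N=1 Z=0
after  3: R0=0x20 R1=0xd7 R2=0x6d R3=0xd7 R4=0x96  N=1 Z=0
after  4: R0=0xff R1=0xd7 R2=0x6d R3=0xd7 R4=0x96  N=1 Z=0
after  5: R0=0xff R1=0xd7 R2=0x6d R3=0xd7 R4=0x00  N=0 Z=1
after  6: R0=0xff R1=0x92 R2=0x6d R3=0xd7 R4=0x00  N=1 Z=0
-- IRQ taken; context saved, return-PC = 7 --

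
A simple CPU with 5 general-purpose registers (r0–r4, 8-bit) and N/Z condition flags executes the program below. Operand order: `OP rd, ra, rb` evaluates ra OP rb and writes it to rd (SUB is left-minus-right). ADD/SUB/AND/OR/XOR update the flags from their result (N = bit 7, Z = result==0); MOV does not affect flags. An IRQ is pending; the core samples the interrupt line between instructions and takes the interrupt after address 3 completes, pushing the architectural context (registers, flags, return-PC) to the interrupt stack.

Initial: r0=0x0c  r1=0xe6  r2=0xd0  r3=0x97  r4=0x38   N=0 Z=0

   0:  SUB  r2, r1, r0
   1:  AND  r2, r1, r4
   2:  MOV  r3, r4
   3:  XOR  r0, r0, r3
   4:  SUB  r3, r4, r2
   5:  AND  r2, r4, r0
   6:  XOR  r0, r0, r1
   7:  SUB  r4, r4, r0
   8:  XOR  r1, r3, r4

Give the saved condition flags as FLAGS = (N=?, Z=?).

after  0: r0=0x0c r1=0xe6 r2=0xda r3=0x97 r4=0x38  N=1 Z=0
after  1: r0=0x0c r1=0xe6 r2=0x20 r3=0x97 r4=0x38  N=0 Z=0
after  2: r0=0x0c r1=0xe6 r2=0x20 r3=0x38 r4=0x38  N=0 Z=0
after  3: r0=0x34 r1=0xe6 r2=0x20 r3=0x38 r4=0x38  N=0 Z=0
-- IRQ taken; context saved, return-PC = 4 --

FLAGS = (N=0, Z=0)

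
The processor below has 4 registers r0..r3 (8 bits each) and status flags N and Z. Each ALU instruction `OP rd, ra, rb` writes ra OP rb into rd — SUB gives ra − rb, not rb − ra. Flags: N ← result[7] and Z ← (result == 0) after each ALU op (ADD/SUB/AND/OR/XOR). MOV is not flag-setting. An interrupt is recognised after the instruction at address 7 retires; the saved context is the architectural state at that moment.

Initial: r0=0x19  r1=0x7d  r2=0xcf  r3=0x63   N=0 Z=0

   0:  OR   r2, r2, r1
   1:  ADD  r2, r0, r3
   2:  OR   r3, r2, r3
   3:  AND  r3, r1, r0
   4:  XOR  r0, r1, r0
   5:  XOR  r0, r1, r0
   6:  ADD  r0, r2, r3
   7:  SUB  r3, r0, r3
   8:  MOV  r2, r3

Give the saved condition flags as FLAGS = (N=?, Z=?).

FLAGS = (N=0, Z=0)

after  0: r0=0x19 r1=0x7d r2=0xff r3=0x63  N=1 Z=0
after  1: r0=0x19 r1=0x7d r2=0x7c r3=0x63  N=0 Z=0
after  2: r0=0x19 r1=0x7d r2=0x7c r3=0x7f  N=0 Z=0
after  3: r0=0x19 r1=0x7d r2=0x7c r3=0x19  N=0 Z=0
after  4: r0=0x64 r1=0x7d r2=0x7c r3=0x19  N=0 Z=0
after  5: r0=0x19 r1=0x7d r2=0x7c r3=0x19  N=0 Z=0
after  6: r0=0x95 r1=0x7d r2=0x7c r3=0x19  N=1 Z=0
after  7: r0=0x95 r1=0x7d r2=0x7c r3=0x7c  N=0 Z=0
-- IRQ taken; context saved, return-PC = 8 --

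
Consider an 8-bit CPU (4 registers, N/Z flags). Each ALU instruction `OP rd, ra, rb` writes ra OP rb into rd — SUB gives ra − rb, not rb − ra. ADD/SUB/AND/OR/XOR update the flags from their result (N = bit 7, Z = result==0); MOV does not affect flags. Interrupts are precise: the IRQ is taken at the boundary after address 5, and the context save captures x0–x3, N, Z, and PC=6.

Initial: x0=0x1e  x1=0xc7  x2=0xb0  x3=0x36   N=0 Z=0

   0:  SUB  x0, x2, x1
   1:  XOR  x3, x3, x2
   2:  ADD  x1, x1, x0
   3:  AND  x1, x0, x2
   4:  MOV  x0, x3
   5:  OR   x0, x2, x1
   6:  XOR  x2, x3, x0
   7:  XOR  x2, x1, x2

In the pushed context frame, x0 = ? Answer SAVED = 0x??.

after  0: x0=0xe9 x1=0xc7 x2=0xb0 x3=0x36  N=1 Z=0
after  1: x0=0xe9 x1=0xc7 x2=0xb0 x3=0x86  N=1 Z=0
after  2: x0=0xe9 x1=0xb0 x2=0xb0 x3=0x86  N=1 Z=0
after  3: x0=0xe9 x1=0xa0 x2=0xb0 x3=0x86  N=1 Z=0
after  4: x0=0x86 x1=0xa0 x2=0xb0 x3=0x86  N=1 Z=0
after  5: x0=0xb0 x1=0xa0 x2=0xb0 x3=0x86  N=1 Z=0
-- IRQ taken; context saved, return-PC = 6 --

SAVED = 0xb0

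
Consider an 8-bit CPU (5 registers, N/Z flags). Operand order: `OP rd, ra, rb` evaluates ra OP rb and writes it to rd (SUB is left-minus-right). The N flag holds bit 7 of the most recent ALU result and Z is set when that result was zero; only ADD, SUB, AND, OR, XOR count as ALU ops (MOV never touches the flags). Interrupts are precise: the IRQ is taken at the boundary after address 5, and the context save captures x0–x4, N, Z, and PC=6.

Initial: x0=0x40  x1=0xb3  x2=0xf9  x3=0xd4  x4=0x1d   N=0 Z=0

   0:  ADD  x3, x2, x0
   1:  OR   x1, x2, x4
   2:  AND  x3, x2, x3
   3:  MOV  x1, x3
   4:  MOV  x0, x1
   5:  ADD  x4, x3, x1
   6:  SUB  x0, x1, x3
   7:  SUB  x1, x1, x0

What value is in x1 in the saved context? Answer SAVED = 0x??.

SAVED = 0x39

after  0: x0=0x40 x1=0xb3 x2=0xf9 x3=0x39 x4=0x1d  N=0 Z=0
after  1: x0=0x40 x1=0xfd x2=0xf9 x3=0x39 x4=0x1d  N=1 Z=0
after  2: x0=0x40 x1=0xfd x2=0xf9 x3=0x39 x4=0x1d  N=0 Z=0
after  3: x0=0x40 x1=0x39 x2=0xf9 x3=0x39 x4=0x1d  N=0 Z=0
after  4: x0=0x39 x1=0x39 x2=0xf9 x3=0x39 x4=0x1d  N=0 Z=0
after  5: x0=0x39 x1=0x39 x2=0xf9 x3=0x39 x4=0x72  N=0 Z=0
-- IRQ taken; context saved, return-PC = 6 --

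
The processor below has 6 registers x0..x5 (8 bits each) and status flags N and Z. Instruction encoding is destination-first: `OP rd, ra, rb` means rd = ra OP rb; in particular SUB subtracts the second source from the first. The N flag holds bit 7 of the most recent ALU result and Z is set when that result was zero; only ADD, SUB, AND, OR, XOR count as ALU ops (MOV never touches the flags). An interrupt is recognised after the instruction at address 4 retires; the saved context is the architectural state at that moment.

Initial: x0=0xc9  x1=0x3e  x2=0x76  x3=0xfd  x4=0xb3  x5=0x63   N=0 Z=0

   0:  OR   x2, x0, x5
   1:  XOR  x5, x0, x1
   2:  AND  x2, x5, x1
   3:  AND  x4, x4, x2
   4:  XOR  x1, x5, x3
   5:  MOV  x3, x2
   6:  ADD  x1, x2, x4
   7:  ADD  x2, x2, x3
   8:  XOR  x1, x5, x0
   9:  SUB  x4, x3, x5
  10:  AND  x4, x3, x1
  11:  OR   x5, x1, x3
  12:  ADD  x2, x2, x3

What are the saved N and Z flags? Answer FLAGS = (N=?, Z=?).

FLAGS = (N=0, Z=0)

after  0: x0=0xc9 x1=0x3e x2=0xeb x3=0xfd x4=0xb3 x5=0x63  N=1 Z=0
after  1: x0=0xc9 x1=0x3e x2=0xeb x3=0xfd x4=0xb3 x5=0xf7  N=1 Z=0
after  2: x0=0xc9 x1=0x3e x2=0x36 x3=0xfd x4=0xb3 x5=0xf7  N=0 Z=0
after  3: x0=0xc9 x1=0x3e x2=0x36 x3=0xfd x4=0x32 x5=0xf7  N=0 Z=0
after  4: x0=0xc9 x1=0x0a x2=0x36 x3=0xfd x4=0x32 x5=0xf7  N=0 Z=0
-- IRQ taken; context saved, return-PC = 5 --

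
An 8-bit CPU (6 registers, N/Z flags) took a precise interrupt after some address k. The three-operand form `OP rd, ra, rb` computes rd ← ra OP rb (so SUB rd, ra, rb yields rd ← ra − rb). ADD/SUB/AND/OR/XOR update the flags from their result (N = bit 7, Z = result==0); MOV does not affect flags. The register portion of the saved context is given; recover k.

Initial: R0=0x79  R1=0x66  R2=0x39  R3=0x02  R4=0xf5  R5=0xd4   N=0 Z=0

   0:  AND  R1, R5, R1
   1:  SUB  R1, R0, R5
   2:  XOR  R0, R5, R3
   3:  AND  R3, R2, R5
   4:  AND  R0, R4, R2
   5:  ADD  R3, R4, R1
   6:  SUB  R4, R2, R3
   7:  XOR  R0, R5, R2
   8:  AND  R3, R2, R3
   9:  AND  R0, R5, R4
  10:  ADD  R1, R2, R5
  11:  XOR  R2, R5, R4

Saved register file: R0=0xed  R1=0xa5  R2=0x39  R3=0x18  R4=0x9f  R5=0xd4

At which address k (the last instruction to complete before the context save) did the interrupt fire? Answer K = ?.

K = 8

after  0: R0=0x79 R1=0x44 R2=0x39 R3=0x02 R4=0xf5 R5=0xd4  N=0 Z=0
after  1: R0=0x79 R1=0xa5 R2=0x39 R3=0x02 R4=0xf5 R5=0xd4  N=1 Z=0
after  2: R0=0xd6 R1=0xa5 R2=0x39 R3=0x02 R4=0xf5 R5=0xd4  N=1 Z=0
after  3: R0=0xd6 R1=0xa5 R2=0x39 R3=0x10 R4=0xf5 R5=0xd4  N=0 Z=0
after  4: R0=0x31 R1=0xa5 R2=0x39 R3=0x10 R4=0xf5 R5=0xd4  N=0 Z=0
after  5: R0=0x31 R1=0xa5 R2=0x39 R3=0x9a R4=0xf5 R5=0xd4  N=1 Z=0
after  6: R0=0x31 R1=0xa5 R2=0x39 R3=0x9a R4=0x9f R5=0xd4  N=1 Z=0
after  7: R0=0xed R1=0xa5 R2=0x39 R3=0x9a R4=0x9f R5=0xd4  N=1 Z=0
after  8: R0=0xed R1=0xa5 R2=0x39 R3=0x18 R4=0x9f R5=0xd4  N=0 Z=0
-- IRQ taken; context saved, return-PC = 9 --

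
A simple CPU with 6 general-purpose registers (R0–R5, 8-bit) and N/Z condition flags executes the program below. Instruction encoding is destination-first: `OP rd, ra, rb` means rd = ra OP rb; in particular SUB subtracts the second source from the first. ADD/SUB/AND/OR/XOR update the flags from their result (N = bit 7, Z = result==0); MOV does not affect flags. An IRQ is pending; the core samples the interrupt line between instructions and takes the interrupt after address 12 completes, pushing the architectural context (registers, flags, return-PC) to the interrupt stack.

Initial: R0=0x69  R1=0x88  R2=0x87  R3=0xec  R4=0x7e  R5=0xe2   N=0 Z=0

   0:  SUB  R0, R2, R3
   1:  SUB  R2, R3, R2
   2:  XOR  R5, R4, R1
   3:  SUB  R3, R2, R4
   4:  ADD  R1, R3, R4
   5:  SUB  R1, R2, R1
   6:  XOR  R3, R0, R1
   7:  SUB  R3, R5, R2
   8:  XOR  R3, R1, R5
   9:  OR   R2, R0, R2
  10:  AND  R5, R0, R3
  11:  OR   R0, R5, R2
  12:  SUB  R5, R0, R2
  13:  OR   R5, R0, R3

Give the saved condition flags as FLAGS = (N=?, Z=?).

FLAGS = (N=0, Z=1)

after  0: R0=0x9b R1=0x88 R2=0x87 R3=0xec R4=0x7e R5=0xe2  N=1 Z=0
after  1: R0=0x9b R1=0x88 R2=0x65 R3=0xec R4=0x7e R5=0xe2  N=0 Z=0
after  2: R0=0x9b R1=0x88 R2=0x65 R3=0xec R4=0x7e R5=0xf6  N=1 Z=0
after  3: R0=0x9b R1=0x88 R2=0x65 R3=0xe7 R4=0x7e R5=0xf6  N=1 Z=0
after  4: R0=0x9b R1=0x65 R2=0x65 R3=0xe7 R4=0x7e R5=0xf6  N=0 Z=0
after  5: R0=0x9b R1=0x00 R2=0x65 R3=0xe7 R4=0x7e R5=0xf6  N=0 Z=1
after  6: R0=0x9b R1=0x00 R2=0x65 R3=0x9b R4=0x7e R5=0xf6  N=1 Z=0
after  7: R0=0x9b R1=0x00 R2=0x65 R3=0x91 R4=0x7e R5=0xf6  N=1 Z=0
after  8: R0=0x9b R1=0x00 R2=0x65 R3=0xf6 R4=0x7e R5=0xf6  N=1 Z=0
after  9: R0=0x9b R1=0x00 R2=0xff R3=0xf6 R4=0x7e R5=0xf6  N=1 Z=0
after 10: R0=0x9b R1=0x00 R2=0xff R3=0xf6 R4=0x7e R5=0x92  N=1 Z=0
after 11: R0=0xff R1=0x00 R2=0xff R3=0xf6 R4=0x7e R5=0x92  N=1 Z=0
after 12: R0=0xff R1=0x00 R2=0xff R3=0xf6 R4=0x7e R5=0x00  N=0 Z=1
-- IRQ taken; context saved, return-PC = 13 --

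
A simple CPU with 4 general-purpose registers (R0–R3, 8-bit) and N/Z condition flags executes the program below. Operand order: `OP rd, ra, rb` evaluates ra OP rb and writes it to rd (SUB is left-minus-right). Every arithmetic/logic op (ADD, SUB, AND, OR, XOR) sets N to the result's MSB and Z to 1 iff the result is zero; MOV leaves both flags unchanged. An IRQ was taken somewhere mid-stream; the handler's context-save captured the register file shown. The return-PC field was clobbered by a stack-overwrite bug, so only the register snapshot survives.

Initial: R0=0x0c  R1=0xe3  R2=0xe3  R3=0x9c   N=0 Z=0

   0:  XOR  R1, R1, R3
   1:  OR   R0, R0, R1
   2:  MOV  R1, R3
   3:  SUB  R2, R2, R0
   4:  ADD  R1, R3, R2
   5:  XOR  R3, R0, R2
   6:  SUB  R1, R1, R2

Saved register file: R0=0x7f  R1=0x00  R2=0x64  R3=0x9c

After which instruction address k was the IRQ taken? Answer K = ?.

K = 4

after  0: R0=0x0c R1=0x7f R2=0xe3 R3=0x9c  N=0 Z=0
after  1: R0=0x7f R1=0x7f R2=0xe3 R3=0x9c  N=0 Z=0
after  2: R0=0x7f R1=0x9c R2=0xe3 R3=0x9c  N=0 Z=0
after  3: R0=0x7f R1=0x9c R2=0x64 R3=0x9c  N=0 Z=0
after  4: R0=0x7f R1=0x00 R2=0x64 R3=0x9c  N=0 Z=1
-- IRQ taken; context saved, return-PC = 5 --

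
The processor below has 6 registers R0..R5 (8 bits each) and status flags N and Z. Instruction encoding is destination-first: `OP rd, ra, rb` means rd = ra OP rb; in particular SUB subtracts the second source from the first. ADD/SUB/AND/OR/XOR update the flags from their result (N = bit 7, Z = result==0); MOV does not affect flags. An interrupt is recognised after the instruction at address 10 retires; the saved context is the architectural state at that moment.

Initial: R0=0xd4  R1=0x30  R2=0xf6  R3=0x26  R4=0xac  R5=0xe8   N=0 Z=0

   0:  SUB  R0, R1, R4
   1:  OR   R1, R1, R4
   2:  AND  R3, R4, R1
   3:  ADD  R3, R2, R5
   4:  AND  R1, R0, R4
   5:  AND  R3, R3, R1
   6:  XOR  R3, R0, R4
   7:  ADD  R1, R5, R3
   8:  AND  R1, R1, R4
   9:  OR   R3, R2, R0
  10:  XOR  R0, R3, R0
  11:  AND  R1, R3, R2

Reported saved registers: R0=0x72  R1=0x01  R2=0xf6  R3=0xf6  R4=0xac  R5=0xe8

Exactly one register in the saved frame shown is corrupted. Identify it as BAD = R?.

BAD = R1

after  0: R0=0x84 R1=0x30 R2=0xf6 R3=0x26 R4=0xac R5=0xe8  N=1 Z=0
after  1: R0=0x84 R1=0xbc R2=0xf6 R3=0x26 R4=0xac R5=0xe8  N=1 Z=0
after  2: R0=0x84 R1=0xbc R2=0xf6 R3=0xac R4=0xac R5=0xe8  N=1 Z=0
after  3: R0=0x84 R1=0xbc R2=0xf6 R3=0xde R4=0xac R5=0xe8  N=1 Z=0
after  4: R0=0x84 R1=0x84 R2=0xf6 R3=0xde R4=0xac R5=0xe8  N=1 Z=0
after  5: R0=0x84 R1=0x84 R2=0xf6 R3=0x84 R4=0xac R5=0xe8  N=1 Z=0
after  6: R0=0x84 R1=0x84 R2=0xf6 R3=0x28 R4=0xac R5=0xe8  N=0 Z=0
after  7: R0=0x84 R1=0x10 R2=0xf6 R3=0x28 R4=0xac R5=0xe8  N=0 Z=0
after  8: R0=0x84 R1=0x00 R2=0xf6 R3=0x28 R4=0xac R5=0xe8  N=0 Z=1
after  9: R0=0x84 R1=0x00 R2=0xf6 R3=0xf6 R4=0xac R5=0xe8  N=1 Z=0
after 10: R0=0x72 R1=0x00 R2=0xf6 R3=0xf6 R4=0xac R5=0xe8  N=0 Z=0
-- IRQ taken; context saved, return-PC = 11 --
mismatch: R1: reported 0x01 vs actual 0x00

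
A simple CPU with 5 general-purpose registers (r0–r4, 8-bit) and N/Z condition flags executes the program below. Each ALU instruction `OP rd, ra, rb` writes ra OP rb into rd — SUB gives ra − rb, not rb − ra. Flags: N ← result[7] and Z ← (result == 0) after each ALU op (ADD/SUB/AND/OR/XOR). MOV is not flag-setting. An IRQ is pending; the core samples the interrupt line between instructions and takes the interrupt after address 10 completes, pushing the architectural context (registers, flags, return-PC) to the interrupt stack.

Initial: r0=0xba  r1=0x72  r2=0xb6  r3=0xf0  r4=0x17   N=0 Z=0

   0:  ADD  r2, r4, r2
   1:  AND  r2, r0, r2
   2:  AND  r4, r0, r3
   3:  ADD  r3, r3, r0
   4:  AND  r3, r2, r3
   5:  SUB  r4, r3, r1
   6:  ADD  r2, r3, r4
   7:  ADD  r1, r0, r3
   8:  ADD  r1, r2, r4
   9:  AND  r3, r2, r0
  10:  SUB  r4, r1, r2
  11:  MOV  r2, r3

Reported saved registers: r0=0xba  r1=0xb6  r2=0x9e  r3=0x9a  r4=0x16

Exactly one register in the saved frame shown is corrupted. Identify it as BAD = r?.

BAD = r1

after  0: r0=0xba r1=0x72 r2=0xcd r3=0xf0 r4=0x17  N=1 Z=0
after  1: r0=0xba r1=0x72 r2=0x88 r3=0xf0 r4=0x17  N=1 Z=0
after  2: r0=0xba r1=0x72 r2=0x88 r3=0xf0 r4=0xb0  N=1 Z=0
after  3: r0=0xba r1=0x72 r2=0x88 r3=0xaa r4=0xb0  N=1 Z=0
after  4: r0=0xba r1=0x72 r2=0x88 r3=0x88 r4=0xb0  N=1 Z=0
after  5: r0=0xba r1=0x72 r2=0x88 r3=0x88 r4=0x16  N=0 Z=0
after  6: r0=0xba r1=0x72 r2=0x9e r3=0x88 r4=0x16  N=1 Z=0
after  7: r0=0xba r1=0x42 r2=0x9e r3=0x88 r4=0x16  N=0 Z=0
after  8: r0=0xba r1=0xb4 r2=0x9e r3=0x88 r4=0x16  N=1 Z=0
after  9: r0=0xba r1=0xb4 r2=0x9e r3=0x9a r4=0x16  N=1 Z=0
after 10: r0=0xba r1=0xb4 r2=0x9e r3=0x9a r4=0x16  N=0 Z=0
-- IRQ taken; context saved, return-PC = 11 --
mismatch: r1: reported 0xb6 vs actual 0xb4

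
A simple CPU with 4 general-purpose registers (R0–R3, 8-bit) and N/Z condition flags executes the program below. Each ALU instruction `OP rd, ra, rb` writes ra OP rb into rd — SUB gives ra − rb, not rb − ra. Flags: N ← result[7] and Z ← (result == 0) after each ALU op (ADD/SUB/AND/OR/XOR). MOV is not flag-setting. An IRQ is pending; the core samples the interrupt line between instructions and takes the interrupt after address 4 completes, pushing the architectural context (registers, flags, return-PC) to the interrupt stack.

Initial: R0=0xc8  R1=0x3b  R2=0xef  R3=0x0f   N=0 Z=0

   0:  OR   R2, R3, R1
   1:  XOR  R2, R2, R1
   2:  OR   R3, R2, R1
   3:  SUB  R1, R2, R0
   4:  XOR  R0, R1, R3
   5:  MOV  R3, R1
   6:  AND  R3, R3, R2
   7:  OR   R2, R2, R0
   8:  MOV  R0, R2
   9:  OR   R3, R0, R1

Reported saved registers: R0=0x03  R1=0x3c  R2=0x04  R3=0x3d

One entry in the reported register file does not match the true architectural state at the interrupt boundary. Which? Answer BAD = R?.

BAD = R3

after  0: R0=0xc8 R1=0x3b R2=0x3f R3=0x0f  N=0 Z=0
after  1: R0=0xc8 R1=0x3b R2=0x04 R3=0x0f  N=0 Z=0
after  2: R0=0xc8 R1=0x3b R2=0x04 R3=0x3f  N=0 Z=0
after  3: R0=0xc8 R1=0x3c R2=0x04 R3=0x3f  N=0 Z=0
after  4: R0=0x03 R1=0x3c R2=0x04 R3=0x3f  N=0 Z=0
-- IRQ taken; context saved, return-PC = 5 --
mismatch: R3: reported 0x3d vs actual 0x3f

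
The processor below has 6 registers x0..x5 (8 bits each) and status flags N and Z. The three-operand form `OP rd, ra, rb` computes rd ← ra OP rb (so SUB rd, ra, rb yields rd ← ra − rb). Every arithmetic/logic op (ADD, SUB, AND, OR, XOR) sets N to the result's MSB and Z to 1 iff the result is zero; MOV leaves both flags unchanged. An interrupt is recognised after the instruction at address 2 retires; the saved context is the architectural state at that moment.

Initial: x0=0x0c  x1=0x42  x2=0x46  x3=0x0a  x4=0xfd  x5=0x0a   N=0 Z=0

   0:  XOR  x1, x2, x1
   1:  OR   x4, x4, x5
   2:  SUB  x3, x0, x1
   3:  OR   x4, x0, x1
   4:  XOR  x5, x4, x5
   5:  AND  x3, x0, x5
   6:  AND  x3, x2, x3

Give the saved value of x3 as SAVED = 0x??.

after  0: x0=0x0c x1=0x04 x2=0x46 x3=0x0a x4=0xfd x5=0x0a  N=0 Z=0
after  1: x0=0x0c x1=0x04 x2=0x46 x3=0x0a x4=0xff x5=0x0a  N=1 Z=0
after  2: x0=0x0c x1=0x04 x2=0x46 x3=0x08 x4=0xff x5=0x0a  N=0 Z=0
-- IRQ taken; context saved, return-PC = 3 --

SAVED = 0x08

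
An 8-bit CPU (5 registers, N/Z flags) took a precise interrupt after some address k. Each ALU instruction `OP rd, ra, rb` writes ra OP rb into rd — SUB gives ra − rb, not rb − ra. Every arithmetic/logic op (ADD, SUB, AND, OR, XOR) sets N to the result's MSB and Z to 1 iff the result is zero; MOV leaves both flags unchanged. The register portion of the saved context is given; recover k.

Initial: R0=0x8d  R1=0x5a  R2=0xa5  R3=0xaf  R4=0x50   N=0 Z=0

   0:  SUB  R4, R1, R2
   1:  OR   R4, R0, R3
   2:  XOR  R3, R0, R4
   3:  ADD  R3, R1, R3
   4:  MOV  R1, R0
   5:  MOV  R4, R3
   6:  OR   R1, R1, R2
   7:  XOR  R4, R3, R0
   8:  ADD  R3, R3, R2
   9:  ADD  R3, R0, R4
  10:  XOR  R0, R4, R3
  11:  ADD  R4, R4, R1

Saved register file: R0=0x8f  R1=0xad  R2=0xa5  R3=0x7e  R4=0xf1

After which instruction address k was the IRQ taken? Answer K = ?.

K = 10

after  0: R0=0x8d R1=0x5a R2=0xa5 R3=0xaf R4=0xb5  N=1 Z=0
after  1: R0=0x8d R1=0x5a R2=0xa5 R3=0xaf R4=0xaf  N=1 Z=0
after  2: R0=0x8d R1=0x5a R2=0xa5 R3=0x22 R4=0xaf  N=0 Z=0
after  3: R0=0x8d R1=0x5a R2=0xa5 R3=0x7c R4=0xaf  N=0 Z=0
after  4: R0=0x8d R1=0x8d R2=0xa5 R3=0x7c R4=0xaf  N=0 Z=0
after  5: R0=0x8d R1=0x8d R2=0xa5 R3=0x7c R4=0x7c  N=0 Z=0
after  6: R0=0x8d R1=0xad R2=0xa5 R3=0x7c R4=0x7c  N=1 Z=0
after  7: R0=0x8d R1=0xad R2=0xa5 R3=0x7c R4=0xf1  N=1 Z=0
after  8: R0=0x8d R1=0xad R2=0xa5 R3=0x21 R4=0xf1  N=0 Z=0
after  9: R0=0x8d R1=0xad R2=0xa5 R3=0x7e R4=0xf1  N=0 Z=0
after 10: R0=0x8f R1=0xad R2=0xa5 R3=0x7e R4=0xf1  N=1 Z=0
-- IRQ taken; context saved, return-PC = 11 --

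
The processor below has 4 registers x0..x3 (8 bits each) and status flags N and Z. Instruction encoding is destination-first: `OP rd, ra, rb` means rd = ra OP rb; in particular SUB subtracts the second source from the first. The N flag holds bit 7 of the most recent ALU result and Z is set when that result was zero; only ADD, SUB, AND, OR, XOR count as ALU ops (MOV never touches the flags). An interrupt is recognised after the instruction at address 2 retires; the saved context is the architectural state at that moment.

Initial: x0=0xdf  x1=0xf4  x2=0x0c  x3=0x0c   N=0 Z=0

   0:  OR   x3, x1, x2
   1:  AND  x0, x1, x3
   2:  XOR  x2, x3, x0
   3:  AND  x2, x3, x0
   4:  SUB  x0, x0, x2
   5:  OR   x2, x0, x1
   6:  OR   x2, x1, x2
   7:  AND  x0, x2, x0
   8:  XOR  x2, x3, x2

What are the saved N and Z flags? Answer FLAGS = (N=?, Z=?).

FLAGS = (N=0, Z=0)

after  0: x0=0xdf x1=0xf4 x2=0x0c x3=0xfc  N=1 Z=0
after  1: x0=0xf4 x1=0xf4 x2=0x0c x3=0xfc  N=1 Z=0
after  2: x0=0xf4 x1=0xf4 x2=0x08 x3=0xfc  N=0 Z=0
-- IRQ taken; context saved, return-PC = 3 --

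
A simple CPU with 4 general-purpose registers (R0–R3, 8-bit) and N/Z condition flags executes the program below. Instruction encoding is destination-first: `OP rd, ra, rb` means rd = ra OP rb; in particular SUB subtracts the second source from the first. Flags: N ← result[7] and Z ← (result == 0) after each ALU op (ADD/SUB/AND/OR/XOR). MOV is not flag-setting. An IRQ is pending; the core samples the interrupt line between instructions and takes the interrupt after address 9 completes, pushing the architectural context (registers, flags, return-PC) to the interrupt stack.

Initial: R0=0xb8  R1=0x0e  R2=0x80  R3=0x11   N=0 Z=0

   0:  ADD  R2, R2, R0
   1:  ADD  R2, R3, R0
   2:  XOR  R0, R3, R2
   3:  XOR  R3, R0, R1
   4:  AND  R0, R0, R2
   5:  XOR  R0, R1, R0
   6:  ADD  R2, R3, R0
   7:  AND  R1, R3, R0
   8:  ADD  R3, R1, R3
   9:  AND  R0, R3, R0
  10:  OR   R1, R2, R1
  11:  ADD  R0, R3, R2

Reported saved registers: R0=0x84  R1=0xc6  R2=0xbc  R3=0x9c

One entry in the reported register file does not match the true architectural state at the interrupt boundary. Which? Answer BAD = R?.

BAD = R2

after  0: R0=0xb8 R1=0x0e R2=0x38 R3=0x11  N=0 Z=0
after  1: R0=0xb8 R1=0x0e R2=0xc9 R3=0x11  N=1 Z=0
after  2: R0=0xd8 R1=0x0e R2=0xc9 R3=0x11  N=1 Z=0
after  3: R0=0xd8 R1=0x0e R2=0xc9 R3=0xd6  N=1 Z=0
after  4: R0=0xc8 R1=0x0e R2=0xc9 R3=0xd6  N=1 Z=0
after  5: R0=0xc6 R1=0x0e R2=0xc9 R3=0xd6  N=1 Z=0
after  6: R0=0xc6 R1=0x0e R2=0x9c R3=0xd6  N=1 Z=0
after  7: R0=0xc6 R1=0xc6 R2=0x9c R3=0xd6  N=1 Z=0
after  8: R0=0xc6 R1=0xc6 R2=0x9c R3=0x9c  N=1 Z=0
after  9: R0=0x84 R1=0xc6 R2=0x9c R3=0x9c  N=1 Z=0
-- IRQ taken; context saved, return-PC = 10 --
mismatch: R2: reported 0xbc vs actual 0x9c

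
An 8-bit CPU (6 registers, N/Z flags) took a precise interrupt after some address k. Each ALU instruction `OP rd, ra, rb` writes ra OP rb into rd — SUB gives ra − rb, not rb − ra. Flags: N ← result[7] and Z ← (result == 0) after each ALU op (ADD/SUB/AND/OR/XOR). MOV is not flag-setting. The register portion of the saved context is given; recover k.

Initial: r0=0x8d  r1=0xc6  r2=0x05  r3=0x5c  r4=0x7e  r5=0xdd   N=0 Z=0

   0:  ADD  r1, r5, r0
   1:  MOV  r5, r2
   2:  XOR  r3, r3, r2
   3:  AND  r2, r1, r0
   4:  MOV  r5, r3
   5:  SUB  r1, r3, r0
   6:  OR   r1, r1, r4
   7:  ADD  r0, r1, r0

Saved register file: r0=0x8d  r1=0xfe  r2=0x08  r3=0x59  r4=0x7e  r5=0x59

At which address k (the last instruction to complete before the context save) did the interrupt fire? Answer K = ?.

after  0: r0=0x8d r1=0x6a r2=0x05 r3=0x5c r4=0x7e r5=0xdd  N=0 Z=0
after  1: r0=0x8d r1=0x6a r2=0x05 r3=0x5c r4=0x7e r5=0x05  N=0 Z=0
after  2: r0=0x8d r1=0x6a r2=0x05 r3=0x59 r4=0x7e r5=0x05  N=0 Z=0
after  3: r0=0x8d r1=0x6a r2=0x08 r3=0x59 r4=0x7e r5=0x05  N=0 Z=0
after  4: r0=0x8d r1=0x6a r2=0x08 r3=0x59 r4=0x7e r5=0x59  N=0 Z=0
after  5: r0=0x8d r1=0xcc r2=0x08 r3=0x59 r4=0x7e r5=0x59  N=1 Z=0
after  6: r0=0x8d r1=0xfe r2=0x08 r3=0x59 r4=0x7e r5=0x59  N=1 Z=0
-- IRQ taken; context saved, return-PC = 7 --

K = 6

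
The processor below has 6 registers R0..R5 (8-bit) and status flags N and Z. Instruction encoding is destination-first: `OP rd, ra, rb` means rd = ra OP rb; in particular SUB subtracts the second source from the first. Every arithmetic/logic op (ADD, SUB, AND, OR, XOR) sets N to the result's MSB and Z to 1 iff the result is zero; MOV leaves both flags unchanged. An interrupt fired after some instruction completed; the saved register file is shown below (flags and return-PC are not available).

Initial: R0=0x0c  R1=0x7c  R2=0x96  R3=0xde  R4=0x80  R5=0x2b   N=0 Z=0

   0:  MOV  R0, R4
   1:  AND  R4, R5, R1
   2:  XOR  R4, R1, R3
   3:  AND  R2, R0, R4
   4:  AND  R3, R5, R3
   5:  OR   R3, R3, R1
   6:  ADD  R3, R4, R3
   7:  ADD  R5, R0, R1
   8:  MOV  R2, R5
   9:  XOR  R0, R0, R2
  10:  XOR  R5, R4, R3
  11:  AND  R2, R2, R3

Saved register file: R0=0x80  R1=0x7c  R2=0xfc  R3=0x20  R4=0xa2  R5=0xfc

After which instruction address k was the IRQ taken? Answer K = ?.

K = 8

after  0: R0=0x80 R1=0x7c R2=0x96 R3=0xde R4=0x80 R5=0x2b  N=0 Z=0
after  1: R0=0x80 R1=0x7c R2=0x96 R3=0xde R4=0x28 R5=0x2b  N=0 Z=0
after  2: R0=0x80 R1=0x7c R2=0x96 R3=0xde R4=0xa2 R5=0x2b  N=1 Z=0
after  3: R0=0x80 R1=0x7c R2=0x80 R3=0xde R4=0xa2 R5=0x2b  N=1 Z=0
after  4: R0=0x80 R1=0x7c R2=0x80 R3=0x0a R4=0xa2 R5=0x2b  N=0 Z=0
after  5: R0=0x80 R1=0x7c R2=0x80 R3=0x7e R4=0xa2 R5=0x2b  N=0 Z=0
after  6: R0=0x80 R1=0x7c R2=0x80 R3=0x20 R4=0xa2 R5=0x2b  N=0 Z=0
after  7: R0=0x80 R1=0x7c R2=0x80 R3=0x20 R4=0xa2 R5=0xfc  N=1 Z=0
after  8: R0=0x80 R1=0x7c R2=0xfc R3=0x20 R4=0xa2 R5=0xfc  N=1 Z=0
-- IRQ taken; context saved, return-PC = 9 --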